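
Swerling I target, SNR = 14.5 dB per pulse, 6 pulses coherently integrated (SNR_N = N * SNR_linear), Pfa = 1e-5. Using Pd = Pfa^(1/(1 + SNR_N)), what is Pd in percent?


SNR_lin = 10^(14.5/10) = 28.18383
SNR_N = 6 * 28.18383 = 169.10298
1/(1 + SNR_N) = 1/170.10298 = 0.0058788
Pd = (1e-5)^0.0058788 = 0.93456
Pd = 93.5%

93.5%


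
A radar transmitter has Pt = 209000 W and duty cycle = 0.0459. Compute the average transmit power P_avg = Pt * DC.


P_avg = 209000 * 0.0459 = 9593.1 W

9593.1 W


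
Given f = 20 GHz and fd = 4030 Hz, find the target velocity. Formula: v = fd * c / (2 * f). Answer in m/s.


v = 4030 * 3e8 / (2 * 20000000000.0) = 30.2 m/s

30.2 m/s


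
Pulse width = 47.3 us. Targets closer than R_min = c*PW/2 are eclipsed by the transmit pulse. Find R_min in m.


R_min = 3e8 * 47.3e-6 / 2 = 7095.0 m

7095.0 m


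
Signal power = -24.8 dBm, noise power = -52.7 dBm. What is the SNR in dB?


SNR = -24.8 - (-52.7) = 27.9 dB

27.9 dB


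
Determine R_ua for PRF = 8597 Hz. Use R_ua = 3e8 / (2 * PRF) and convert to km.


R_ua = 3e8 / (2 * 8597) = 17447.9 m = 17.4 km

17.4 km


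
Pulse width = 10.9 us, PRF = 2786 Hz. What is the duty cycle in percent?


DC = 10.9e-6 * 2786 * 100 = 3.04%

3.04%


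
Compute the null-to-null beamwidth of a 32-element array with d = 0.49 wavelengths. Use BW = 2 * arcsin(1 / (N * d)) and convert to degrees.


1/(N*d) = 1/(32*0.49) = 0.063776
BW = 2*arcsin(0.063776) = 7.3 degrees

7.3 degrees


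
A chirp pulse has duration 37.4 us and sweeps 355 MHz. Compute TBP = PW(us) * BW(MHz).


TBP = 37.4 * 355 = 13277.0

13277.0


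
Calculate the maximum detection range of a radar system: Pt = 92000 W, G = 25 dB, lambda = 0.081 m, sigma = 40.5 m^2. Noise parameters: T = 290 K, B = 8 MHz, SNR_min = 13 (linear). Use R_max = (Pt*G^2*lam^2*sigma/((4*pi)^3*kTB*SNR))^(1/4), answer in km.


G_lin = 10^(25/10) = 316.227766
R^4 = 92000 * 316.227766^2 * 0.081^2 * 40.5 / ((4*pi)^3 * 1.38e-23 * 290 * 8000000.0 * 13)
R^4 = 2.95987e18 m^4
R_max = (2.95987e18)^(1/4) = 41478.0 m = 41.5 km

41.5 km


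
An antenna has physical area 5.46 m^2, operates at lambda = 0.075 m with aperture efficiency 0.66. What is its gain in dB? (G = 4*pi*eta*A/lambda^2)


G_linear = 4*pi*0.66*5.46/0.075^2 = 8050.52
G_dB = 10*log10(8050.52) = 39.1 dB

39.1 dB


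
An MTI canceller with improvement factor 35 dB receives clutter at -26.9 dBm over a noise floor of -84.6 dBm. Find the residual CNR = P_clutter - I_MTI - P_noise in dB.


CNR = -26.9 - 35 - (-84.6) = 22.7 dB

22.7 dB


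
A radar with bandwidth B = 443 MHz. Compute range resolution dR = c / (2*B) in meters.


dR = 3e8 / (2 * 443000000.0) = 0.34 m

0.34 m


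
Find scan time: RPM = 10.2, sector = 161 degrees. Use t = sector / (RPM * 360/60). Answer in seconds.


t = 161 / (10.2 * 360) * 60 = 2.63 s

2.63 s


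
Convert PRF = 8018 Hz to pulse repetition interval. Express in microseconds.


PRI = 1/8018 = 0.0001247194 s = 124.7 us

124.7 us


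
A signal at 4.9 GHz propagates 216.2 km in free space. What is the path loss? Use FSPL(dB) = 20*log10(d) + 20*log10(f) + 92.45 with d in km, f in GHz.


20*log10(216.2) = 46.7
20*log10(4.9) = 13.8
FSPL = 153.0 dB

153.0 dB


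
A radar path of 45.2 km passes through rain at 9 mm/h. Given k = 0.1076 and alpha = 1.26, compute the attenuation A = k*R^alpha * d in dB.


gamma = 0.1076 * 9^1.26 = 1.71458 dB/km
A = 1.71458 * 45.2 = 77.5 dB

77.5 dB


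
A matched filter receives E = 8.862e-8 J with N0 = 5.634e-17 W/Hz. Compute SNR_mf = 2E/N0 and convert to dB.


SNR_lin = 2 * 8.862e-8 / 5.634e-17 = 3.146e9
SNR_dB = 10*log10(3.146e9) = 95.0 dB

95.0 dB


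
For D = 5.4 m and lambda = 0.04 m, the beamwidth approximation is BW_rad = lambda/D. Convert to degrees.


BW_rad = 0.04 / 5.4 = 0.007407
BW_deg = 0.42 degrees

0.42 degrees


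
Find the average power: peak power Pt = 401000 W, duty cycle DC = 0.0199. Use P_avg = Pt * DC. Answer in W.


P_avg = 401000 * 0.0199 = 7979.9 W

7979.9 W


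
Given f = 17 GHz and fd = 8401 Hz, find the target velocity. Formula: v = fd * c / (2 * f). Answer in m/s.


v = 8401 * 3e8 / (2 * 17000000000.0) = 74.1 m/s

74.1 m/s


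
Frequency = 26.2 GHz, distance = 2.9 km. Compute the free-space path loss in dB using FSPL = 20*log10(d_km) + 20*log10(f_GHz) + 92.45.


20*log10(2.9) = 9.25
20*log10(26.2) = 28.37
FSPL = 130.1 dB

130.1 dB


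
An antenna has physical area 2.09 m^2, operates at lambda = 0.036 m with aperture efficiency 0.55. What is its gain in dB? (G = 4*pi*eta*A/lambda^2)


G_linear = 4*pi*0.55*2.09/0.036^2 = 11145.87
G_dB = 10*log10(11145.87) = 40.5 dB

40.5 dB


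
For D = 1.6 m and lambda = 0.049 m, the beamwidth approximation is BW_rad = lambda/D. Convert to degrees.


BW_rad = 0.049 / 1.6 = 0.030625
BW_deg = 1.75 degrees

1.75 degrees


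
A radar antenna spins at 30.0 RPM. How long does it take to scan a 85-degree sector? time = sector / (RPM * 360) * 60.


t = 85 / (30.0 * 360) * 60 = 0.47 s

0.47 s


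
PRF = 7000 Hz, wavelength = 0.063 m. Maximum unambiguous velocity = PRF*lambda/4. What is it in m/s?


V_ua = 7000 * 0.063 / 4 = 110.3 m/s

110.3 m/s


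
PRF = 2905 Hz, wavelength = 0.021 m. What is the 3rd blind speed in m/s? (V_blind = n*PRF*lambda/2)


V_blind = 3 * 2905 * 0.021 / 2 = 91.5 m/s

91.5 m/s


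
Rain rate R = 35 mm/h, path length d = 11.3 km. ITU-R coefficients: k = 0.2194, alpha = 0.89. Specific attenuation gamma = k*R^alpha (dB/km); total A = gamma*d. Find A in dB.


gamma = 0.2194 * 35^0.89 = 5.193465 dB/km
A = 5.193465 * 11.3 = 58.69 dB

58.69 dB


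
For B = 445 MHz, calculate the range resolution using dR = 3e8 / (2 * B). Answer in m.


dR = 3e8 / (2 * 445000000.0) = 0.34 m

0.34 m


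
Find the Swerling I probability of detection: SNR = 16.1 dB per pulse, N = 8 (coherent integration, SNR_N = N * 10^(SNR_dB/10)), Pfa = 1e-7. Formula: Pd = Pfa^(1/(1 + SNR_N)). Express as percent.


SNR_lin = 10^(16.1/10) = 40.73803
SNR_N = 8 * 40.73803 = 325.90424
1/(1 + SNR_N) = 1/326.90424 = 0.003059
Pd = (1e-7)^0.003059 = 0.95189
Pd = 95.2%

95.2%


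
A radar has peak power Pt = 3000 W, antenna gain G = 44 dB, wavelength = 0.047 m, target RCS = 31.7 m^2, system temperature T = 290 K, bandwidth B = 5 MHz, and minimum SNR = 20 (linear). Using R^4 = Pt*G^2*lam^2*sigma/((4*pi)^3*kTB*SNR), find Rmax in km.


G_lin = 10^(44/10) = 25118.864315
R^4 = 3000 * 25118.864315^2 * 0.047^2 * 31.7 / ((4*pi)^3 * 1.38e-23 * 290 * 5000000.0 * 20)
R^4 = 1.66905e20 m^4
R_max = (1.66905e20)^(1/4) = 113662.5 m = 113.7 km

113.7 km


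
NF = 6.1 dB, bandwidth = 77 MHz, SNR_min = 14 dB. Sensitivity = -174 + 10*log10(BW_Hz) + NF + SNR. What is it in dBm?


10*log10(77000000.0) = 78.86
S = -174 + 78.86 + 6.1 + 14 = -75.0 dBm

-75.0 dBm


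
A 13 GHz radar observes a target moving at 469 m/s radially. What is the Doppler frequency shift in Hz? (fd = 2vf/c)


fd = 2 * 469 * 13000000000.0 / 3e8 = 40646.7 Hz

40646.7 Hz


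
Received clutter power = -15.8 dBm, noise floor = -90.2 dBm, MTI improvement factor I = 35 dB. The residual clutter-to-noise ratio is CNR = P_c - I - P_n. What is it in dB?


CNR = -15.8 - 35 - (-90.2) = 39.4 dB

39.4 dB


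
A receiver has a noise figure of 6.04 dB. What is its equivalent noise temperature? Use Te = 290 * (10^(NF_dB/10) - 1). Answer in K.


NF_lin = 10^(6.04/10) = 4.017908
Te = 290 * (4.017908 - 1) = 875.2 K

875.2 K


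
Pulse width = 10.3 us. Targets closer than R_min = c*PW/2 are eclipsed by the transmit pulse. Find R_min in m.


R_min = 3e8 * 10.3e-6 / 2 = 1545.0 m

1545.0 m


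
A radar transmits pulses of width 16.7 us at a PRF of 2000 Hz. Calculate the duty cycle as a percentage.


DC = 16.7e-6 * 2000 * 100 = 3.34%

3.34%


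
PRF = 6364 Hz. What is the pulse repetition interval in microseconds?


PRI = 1/6364 = 0.0001571339 s = 157.1 us

157.1 us


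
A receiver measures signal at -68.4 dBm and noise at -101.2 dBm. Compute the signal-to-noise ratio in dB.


SNR = -68.4 - (-101.2) = 32.8 dB

32.8 dB


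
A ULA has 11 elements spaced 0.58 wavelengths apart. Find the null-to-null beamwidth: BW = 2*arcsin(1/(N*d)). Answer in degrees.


1/(N*d) = 1/(11*0.58) = 0.15674
BW = 2*arcsin(0.15674) = 18.0 degrees

18.0 degrees


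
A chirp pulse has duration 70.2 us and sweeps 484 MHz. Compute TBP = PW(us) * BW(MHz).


TBP = 70.2 * 484 = 33976.8

33976.8


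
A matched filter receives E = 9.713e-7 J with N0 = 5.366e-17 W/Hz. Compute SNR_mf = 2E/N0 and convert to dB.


SNR_lin = 2 * 9.713e-7 / 5.366e-17 = 3.62e10
SNR_dB = 10*log10(3.62e10) = 105.6 dB

105.6 dB


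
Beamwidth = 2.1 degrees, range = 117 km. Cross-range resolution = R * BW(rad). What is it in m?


BW_rad = 0.036651914
CR = 117000 * 0.036651914 = 4288.3 m

4288.3 m


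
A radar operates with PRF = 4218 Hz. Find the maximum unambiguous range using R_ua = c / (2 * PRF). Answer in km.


R_ua = 3e8 / (2 * 4218) = 35561.9 m = 35.6 km

35.6 km


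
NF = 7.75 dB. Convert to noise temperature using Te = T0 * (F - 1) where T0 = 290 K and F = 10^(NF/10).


NF_lin = 10^(7.75/10) = 5.956621
Te = 290 * (5.956621 - 1) = 1437.4 K

1437.4 K


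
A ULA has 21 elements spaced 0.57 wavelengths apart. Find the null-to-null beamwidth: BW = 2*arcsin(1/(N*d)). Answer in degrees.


1/(N*d) = 1/(21*0.57) = 0.083542
BW = 2*arcsin(0.083542) = 9.6 degrees

9.6 degrees


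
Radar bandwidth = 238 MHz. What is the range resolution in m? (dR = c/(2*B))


dR = 3e8 / (2 * 238000000.0) = 0.63 m

0.63 m


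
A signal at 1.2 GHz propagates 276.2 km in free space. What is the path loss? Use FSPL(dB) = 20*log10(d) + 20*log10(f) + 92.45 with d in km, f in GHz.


20*log10(276.2) = 48.82
20*log10(1.2) = 1.58
FSPL = 142.9 dB

142.9 dB


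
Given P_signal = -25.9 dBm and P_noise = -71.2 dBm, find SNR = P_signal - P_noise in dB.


SNR = -25.9 - (-71.2) = 45.3 dB

45.3 dB


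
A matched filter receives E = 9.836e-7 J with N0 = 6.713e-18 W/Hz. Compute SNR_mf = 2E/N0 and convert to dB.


SNR_lin = 2 * 9.836e-7 / 6.713e-18 = 2.93e11
SNR_dB = 10*log10(2.93e11) = 114.7 dB

114.7 dB


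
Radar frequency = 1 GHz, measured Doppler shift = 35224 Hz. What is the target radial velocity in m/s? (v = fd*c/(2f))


v = 35224 * 3e8 / (2 * 1000000000.0) = 5283.6 m/s

5283.6 m/s


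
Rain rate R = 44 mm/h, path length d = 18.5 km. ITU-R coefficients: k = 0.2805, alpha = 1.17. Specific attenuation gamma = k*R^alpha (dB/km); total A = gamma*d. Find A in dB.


gamma = 0.2805 * 44^1.17 = 23.484023 dB/km
A = 23.484023 * 18.5 = 434.45 dB

434.45 dB


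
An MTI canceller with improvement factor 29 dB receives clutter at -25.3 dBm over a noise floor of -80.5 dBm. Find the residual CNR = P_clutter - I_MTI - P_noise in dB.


CNR = -25.3 - 29 - (-80.5) = 26.2 dB

26.2 dB


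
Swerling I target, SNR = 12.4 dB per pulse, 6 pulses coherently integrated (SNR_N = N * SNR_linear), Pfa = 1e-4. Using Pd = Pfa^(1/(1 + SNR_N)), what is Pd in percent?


SNR_lin = 10^(12.4/10) = 17.37801
SNR_N = 6 * 17.37801 = 104.26806
1/(1 + SNR_N) = 1/105.26806 = 0.0094996
Pd = (1e-4)^0.0094996 = 0.91622
Pd = 91.6%

91.6%


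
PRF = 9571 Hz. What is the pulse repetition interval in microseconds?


PRI = 1/9571 = 0.0001044823 s = 104.5 us

104.5 us


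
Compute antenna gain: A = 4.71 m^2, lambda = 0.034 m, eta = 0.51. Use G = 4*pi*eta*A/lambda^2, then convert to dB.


G_linear = 4*pi*0.51*4.71/0.034^2 = 26112.18
G_dB = 10*log10(26112.18) = 44.2 dB

44.2 dB


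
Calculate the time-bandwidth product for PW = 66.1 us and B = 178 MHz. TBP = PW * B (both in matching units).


TBP = 66.1 * 178 = 11765.8

11765.8


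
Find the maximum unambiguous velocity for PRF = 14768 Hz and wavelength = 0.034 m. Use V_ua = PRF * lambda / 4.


V_ua = 14768 * 0.034 / 4 = 125.5 m/s

125.5 m/s


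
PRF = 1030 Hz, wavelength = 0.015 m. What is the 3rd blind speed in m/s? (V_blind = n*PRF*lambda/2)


V_blind = 3 * 1030 * 0.015 / 2 = 23.2 m/s

23.2 m/s


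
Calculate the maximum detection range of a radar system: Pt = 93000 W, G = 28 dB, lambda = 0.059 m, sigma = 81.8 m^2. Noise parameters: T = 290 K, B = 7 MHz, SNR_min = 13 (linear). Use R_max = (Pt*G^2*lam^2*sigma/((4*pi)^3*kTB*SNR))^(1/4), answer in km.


G_lin = 10^(28/10) = 630.957344
R^4 = 93000 * 630.957344^2 * 0.059^2 * 81.8 / ((4*pi)^3 * 1.38e-23 * 290 * 7000000.0 * 13)
R^4 = 1.45879e19 m^4
R_max = (1.45879e19)^(1/4) = 61801.4 m = 61.8 km

61.8 km


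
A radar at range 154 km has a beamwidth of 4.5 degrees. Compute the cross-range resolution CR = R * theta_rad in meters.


BW_rad = 0.078539816
CR = 154000 * 0.078539816 = 12095.1 m

12095.1 m


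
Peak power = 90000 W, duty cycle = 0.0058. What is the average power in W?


P_avg = 90000 * 0.0058 = 522.0 W

522.0 W


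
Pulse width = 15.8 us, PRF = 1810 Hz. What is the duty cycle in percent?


DC = 15.8e-6 * 1810 * 100 = 2.86%

2.86%


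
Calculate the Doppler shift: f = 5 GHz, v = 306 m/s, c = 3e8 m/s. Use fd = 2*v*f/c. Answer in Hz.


fd = 2 * 306 * 5000000000.0 / 3e8 = 10200.0 Hz

10200.0 Hz


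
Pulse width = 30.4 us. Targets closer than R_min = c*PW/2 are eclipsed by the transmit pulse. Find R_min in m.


R_min = 3e8 * 30.4e-6 / 2 = 4560.0 m

4560.0 m


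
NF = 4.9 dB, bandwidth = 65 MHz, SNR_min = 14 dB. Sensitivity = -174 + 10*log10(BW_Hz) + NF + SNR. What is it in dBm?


10*log10(65000000.0) = 78.13
S = -174 + 78.13 + 4.9 + 14 = -77.0 dBm

-77.0 dBm


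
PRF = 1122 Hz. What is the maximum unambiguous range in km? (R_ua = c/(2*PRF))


R_ua = 3e8 / (2 * 1122) = 133689.8 m = 133.7 km

133.7 km


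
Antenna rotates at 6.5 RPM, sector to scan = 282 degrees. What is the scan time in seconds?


t = 282 / (6.5 * 360) * 60 = 7.23 s

7.23 s


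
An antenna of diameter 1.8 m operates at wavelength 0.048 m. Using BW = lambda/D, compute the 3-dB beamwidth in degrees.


BW_rad = 0.048 / 1.8 = 0.026667
BW_deg = 1.53 degrees

1.53 degrees


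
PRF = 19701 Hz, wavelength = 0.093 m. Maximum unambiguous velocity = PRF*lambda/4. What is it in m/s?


V_ua = 19701 * 0.093 / 4 = 458.0 m/s

458.0 m/s


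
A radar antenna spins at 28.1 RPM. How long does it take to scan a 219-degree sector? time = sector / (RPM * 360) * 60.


t = 219 / (28.1 * 360) * 60 = 1.3 s

1.3 s


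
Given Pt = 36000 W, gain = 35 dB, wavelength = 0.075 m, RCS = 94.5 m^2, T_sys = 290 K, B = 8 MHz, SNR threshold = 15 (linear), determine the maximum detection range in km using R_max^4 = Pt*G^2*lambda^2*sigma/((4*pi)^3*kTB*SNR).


G_lin = 10^(35/10) = 3162.27766
R^4 = 36000 * 3162.27766^2 * 0.075^2 * 94.5 / ((4*pi)^3 * 1.38e-23 * 290 * 8000000.0 * 15)
R^4 = 2.00802e20 m^4
R_max = (2.00802e20)^(1/4) = 119039.8 m = 119.0 km

119.0 km


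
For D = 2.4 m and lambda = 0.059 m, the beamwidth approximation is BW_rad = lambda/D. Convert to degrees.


BW_rad = 0.059 / 2.4 = 0.024583
BW_deg = 1.41 degrees

1.41 degrees


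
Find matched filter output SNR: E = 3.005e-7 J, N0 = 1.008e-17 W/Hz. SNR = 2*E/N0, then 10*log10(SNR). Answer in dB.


SNR_lin = 2 * 3.005e-7 / 1.008e-17 = 5.962e10
SNR_dB = 10*log10(5.962e10) = 107.8 dB

107.8 dB


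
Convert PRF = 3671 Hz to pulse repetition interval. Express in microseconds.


PRI = 1/3671 = 0.0002724053 s = 272.4 us

272.4 us


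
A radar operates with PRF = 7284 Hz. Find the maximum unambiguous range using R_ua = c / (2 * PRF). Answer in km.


R_ua = 3e8 / (2 * 7284) = 20593.1 m = 20.6 km

20.6 km


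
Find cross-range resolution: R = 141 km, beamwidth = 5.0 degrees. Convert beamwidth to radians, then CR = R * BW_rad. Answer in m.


BW_rad = 0.087266463
CR = 141000 * 0.087266463 = 12304.6 m

12304.6 m


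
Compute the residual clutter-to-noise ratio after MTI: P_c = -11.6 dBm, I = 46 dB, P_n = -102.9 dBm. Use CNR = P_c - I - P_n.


CNR = -11.6 - 46 - (-102.9) = 45.3 dB

45.3 dB


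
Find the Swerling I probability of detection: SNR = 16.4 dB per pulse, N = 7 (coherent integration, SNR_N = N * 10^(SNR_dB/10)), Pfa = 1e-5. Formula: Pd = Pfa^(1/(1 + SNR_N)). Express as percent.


SNR_lin = 10^(16.4/10) = 43.65158
SNR_N = 7 * 43.65158 = 305.56106
1/(1 + SNR_N) = 1/306.56106 = 0.003262
Pd = (1e-5)^0.003262 = 0.96314
Pd = 96.3%

96.3%


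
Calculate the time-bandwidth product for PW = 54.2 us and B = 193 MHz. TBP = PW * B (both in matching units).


TBP = 54.2 * 193 = 10460.6

10460.6


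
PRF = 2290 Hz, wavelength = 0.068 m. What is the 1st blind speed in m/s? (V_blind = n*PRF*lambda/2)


V_blind = 1 * 2290 * 0.068 / 2 = 77.9 m/s

77.9 m/s


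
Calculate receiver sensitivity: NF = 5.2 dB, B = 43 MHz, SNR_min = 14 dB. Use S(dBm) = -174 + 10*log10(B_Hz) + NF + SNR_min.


10*log10(43000000.0) = 76.33
S = -174 + 76.33 + 5.2 + 14 = -78.5 dBm

-78.5 dBm


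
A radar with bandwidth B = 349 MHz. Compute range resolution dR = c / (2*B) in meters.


dR = 3e8 / (2 * 349000000.0) = 0.43 m

0.43 m


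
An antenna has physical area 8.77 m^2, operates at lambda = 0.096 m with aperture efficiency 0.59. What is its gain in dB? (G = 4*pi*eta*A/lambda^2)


G_linear = 4*pi*0.59*8.77/0.096^2 = 7055.36
G_dB = 10*log10(7055.36) = 38.5 dB

38.5 dB


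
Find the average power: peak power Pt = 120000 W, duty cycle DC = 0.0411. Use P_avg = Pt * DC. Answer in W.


P_avg = 120000 * 0.0411 = 4932.0 W

4932.0 W


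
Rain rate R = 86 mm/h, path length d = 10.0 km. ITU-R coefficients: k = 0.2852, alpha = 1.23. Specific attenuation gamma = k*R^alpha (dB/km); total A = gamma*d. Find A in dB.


gamma = 0.2852 * 86^1.23 = 68.325468 dB/km
A = 68.325468 * 10.0 = 683.25 dB

683.25 dB


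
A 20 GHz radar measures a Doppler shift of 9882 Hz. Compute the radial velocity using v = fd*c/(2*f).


v = 9882 * 3e8 / (2 * 20000000000.0) = 74.1 m/s

74.1 m/s


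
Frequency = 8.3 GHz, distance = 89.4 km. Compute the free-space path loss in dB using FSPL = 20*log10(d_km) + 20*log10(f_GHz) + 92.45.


20*log10(89.4) = 39.03
20*log10(8.3) = 18.38
FSPL = 149.9 dB

149.9 dB


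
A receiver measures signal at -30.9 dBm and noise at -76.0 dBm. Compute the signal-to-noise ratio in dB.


SNR = -30.9 - (-76.0) = 45.1 dB

45.1 dB


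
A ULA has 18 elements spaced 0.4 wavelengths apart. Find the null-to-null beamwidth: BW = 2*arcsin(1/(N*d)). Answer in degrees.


1/(N*d) = 1/(18*0.4) = 0.138889
BW = 2*arcsin(0.138889) = 16.0 degrees

16.0 degrees


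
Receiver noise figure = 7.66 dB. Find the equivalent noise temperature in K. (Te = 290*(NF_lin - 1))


NF_lin = 10^(7.66/10) = 5.834451
Te = 290 * (5.834451 - 1) = 1402.0 K

1402.0 K


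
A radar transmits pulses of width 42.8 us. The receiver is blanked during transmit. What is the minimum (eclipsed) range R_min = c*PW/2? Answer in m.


R_min = 3e8 * 42.8e-6 / 2 = 6420.0 m

6420.0 m


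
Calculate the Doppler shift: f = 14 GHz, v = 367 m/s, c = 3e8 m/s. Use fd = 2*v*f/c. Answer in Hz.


fd = 2 * 367 * 14000000000.0 / 3e8 = 34253.3 Hz

34253.3 Hz


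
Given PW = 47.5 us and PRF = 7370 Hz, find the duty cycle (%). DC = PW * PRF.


DC = 47.5e-6 * 7370 * 100 = 35.01%

35.01%


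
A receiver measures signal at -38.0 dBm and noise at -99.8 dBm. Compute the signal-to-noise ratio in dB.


SNR = -38.0 - (-99.8) = 61.8 dB

61.8 dB


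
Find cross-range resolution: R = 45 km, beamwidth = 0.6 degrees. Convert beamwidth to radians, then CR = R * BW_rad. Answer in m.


BW_rad = 0.010471976
CR = 45000 * 0.010471976 = 471.2 m

471.2 m


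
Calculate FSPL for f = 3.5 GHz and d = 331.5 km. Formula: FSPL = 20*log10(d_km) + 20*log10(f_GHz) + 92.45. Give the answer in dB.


20*log10(331.5) = 50.41
20*log10(3.5) = 10.88
FSPL = 153.7 dB

153.7 dB


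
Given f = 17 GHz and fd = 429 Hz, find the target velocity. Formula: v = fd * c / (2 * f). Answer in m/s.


v = 429 * 3e8 / (2 * 17000000000.0) = 3.8 m/s

3.8 m/s


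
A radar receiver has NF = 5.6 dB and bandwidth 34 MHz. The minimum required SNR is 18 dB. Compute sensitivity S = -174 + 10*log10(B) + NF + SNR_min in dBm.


10*log10(34000000.0) = 75.31
S = -174 + 75.31 + 5.6 + 18 = -75.1 dBm

-75.1 dBm


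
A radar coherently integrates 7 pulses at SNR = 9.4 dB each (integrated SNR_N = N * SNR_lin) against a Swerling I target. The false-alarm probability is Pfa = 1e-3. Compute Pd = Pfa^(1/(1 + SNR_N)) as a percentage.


SNR_lin = 10^(9.4/10) = 8.70964
SNR_N = 7 * 8.70964 = 60.96748
1/(1 + SNR_N) = 1/61.96748 = 0.0161375
Pd = (1e-3)^0.0161375 = 0.89451
Pd = 89.5%

89.5%


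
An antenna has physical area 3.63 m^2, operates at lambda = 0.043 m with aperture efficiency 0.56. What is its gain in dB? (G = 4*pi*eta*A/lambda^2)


G_linear = 4*pi*0.56*3.63/0.043^2 = 13815.53
G_dB = 10*log10(13815.53) = 41.4 dB

41.4 dB


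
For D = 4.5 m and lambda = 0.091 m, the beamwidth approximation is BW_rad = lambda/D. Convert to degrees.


BW_rad = 0.091 / 4.5 = 0.020222
BW_deg = 1.16 degrees

1.16 degrees


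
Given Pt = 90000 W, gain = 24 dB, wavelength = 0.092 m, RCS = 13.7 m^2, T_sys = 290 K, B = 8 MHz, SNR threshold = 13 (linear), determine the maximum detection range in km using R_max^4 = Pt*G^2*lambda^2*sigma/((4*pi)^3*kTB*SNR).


G_lin = 10^(24/10) = 251.188643
R^4 = 90000 * 251.188643^2 * 0.092^2 * 13.7 / ((4*pi)^3 * 1.38e-23 * 290 * 8000000.0 * 13)
R^4 = 7.97258e17 m^4
R_max = (7.97258e17)^(1/4) = 29881.3 m = 29.9 km

29.9 km


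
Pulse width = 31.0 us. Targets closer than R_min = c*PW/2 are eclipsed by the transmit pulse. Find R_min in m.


R_min = 3e8 * 31.0e-6 / 2 = 4650.0 m

4650.0 m


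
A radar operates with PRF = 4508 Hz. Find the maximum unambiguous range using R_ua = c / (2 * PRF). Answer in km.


R_ua = 3e8 / (2 * 4508) = 33274.2 m = 33.3 km

33.3 km


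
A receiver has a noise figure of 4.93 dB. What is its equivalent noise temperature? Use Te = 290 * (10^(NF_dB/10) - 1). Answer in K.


NF_lin = 10^(4.93/10) = 3.111716
Te = 290 * (3.111716 - 1) = 612.4 K

612.4 K


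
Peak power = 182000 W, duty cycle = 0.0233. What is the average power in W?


P_avg = 182000 * 0.0233 = 4240.6 W

4240.6 W


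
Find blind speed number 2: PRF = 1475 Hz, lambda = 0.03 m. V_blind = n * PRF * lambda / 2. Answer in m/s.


V_blind = 2 * 1475 * 0.03 / 2 = 44.3 m/s

44.3 m/s


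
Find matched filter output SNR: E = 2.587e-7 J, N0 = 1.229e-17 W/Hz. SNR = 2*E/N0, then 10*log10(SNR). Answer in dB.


SNR_lin = 2 * 2.587e-7 / 1.229e-17 = 4.21e10
SNR_dB = 10*log10(4.21e10) = 106.2 dB

106.2 dB


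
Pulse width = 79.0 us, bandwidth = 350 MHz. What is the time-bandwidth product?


TBP = 79.0 * 350 = 27650.0

27650.0


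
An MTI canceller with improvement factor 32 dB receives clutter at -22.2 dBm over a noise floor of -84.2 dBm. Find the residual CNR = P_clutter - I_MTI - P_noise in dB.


CNR = -22.2 - 32 - (-84.2) = 30.0 dB

30.0 dB


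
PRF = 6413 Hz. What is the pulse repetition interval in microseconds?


PRI = 1/6413 = 0.0001559333 s = 155.9 us

155.9 us


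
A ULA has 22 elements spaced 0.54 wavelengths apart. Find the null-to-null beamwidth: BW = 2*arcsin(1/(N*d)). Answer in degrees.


1/(N*d) = 1/(22*0.54) = 0.084175
BW = 2*arcsin(0.084175) = 9.7 degrees

9.7 degrees


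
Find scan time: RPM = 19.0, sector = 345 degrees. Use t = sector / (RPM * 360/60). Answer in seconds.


t = 345 / (19.0 * 360) * 60 = 3.03 s

3.03 s


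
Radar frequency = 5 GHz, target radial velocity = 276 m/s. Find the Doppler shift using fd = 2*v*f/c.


fd = 2 * 276 * 5000000000.0 / 3e8 = 9200.0 Hz

9200.0 Hz


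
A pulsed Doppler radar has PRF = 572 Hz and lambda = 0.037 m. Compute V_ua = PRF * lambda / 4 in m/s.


V_ua = 572 * 0.037 / 4 = 5.3 m/s

5.3 m/s


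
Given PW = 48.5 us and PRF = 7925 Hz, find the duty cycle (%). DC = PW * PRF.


DC = 48.5e-6 * 7925 * 100 = 38.44%

38.44%


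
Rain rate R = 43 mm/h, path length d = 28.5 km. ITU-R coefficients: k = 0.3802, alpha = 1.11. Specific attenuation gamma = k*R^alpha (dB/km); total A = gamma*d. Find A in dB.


gamma = 0.3802 * 43^1.11 = 24.726469 dB/km
A = 24.726469 * 28.5 = 704.7 dB

704.7 dB


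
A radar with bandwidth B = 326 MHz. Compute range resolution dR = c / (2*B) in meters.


dR = 3e8 / (2 * 326000000.0) = 0.46 m

0.46 m


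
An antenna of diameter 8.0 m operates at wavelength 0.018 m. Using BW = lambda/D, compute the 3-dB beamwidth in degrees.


BW_rad = 0.018 / 8.0 = 0.00225
BW_deg = 0.13 degrees

0.13 degrees


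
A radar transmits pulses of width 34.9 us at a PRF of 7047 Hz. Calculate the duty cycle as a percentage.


DC = 34.9e-6 * 7047 * 100 = 24.59%

24.59%


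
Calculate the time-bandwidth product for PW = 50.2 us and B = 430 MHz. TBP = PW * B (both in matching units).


TBP = 50.2 * 430 = 21586.0

21586.0


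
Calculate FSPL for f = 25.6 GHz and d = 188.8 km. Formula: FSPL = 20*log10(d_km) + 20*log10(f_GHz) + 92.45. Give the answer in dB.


20*log10(188.8) = 45.52
20*log10(25.6) = 28.16
FSPL = 166.1 dB

166.1 dB


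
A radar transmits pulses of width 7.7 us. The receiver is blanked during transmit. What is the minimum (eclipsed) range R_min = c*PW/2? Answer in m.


R_min = 3e8 * 7.7e-6 / 2 = 1155.0 m

1155.0 m


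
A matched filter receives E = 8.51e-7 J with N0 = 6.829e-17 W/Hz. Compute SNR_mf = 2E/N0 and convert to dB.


SNR_lin = 2 * 8.51e-7 / 6.829e-17 = 2.492e10
SNR_dB = 10*log10(2.492e10) = 104.0 dB

104.0 dB


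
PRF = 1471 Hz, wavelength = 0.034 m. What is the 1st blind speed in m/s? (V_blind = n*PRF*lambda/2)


V_blind = 1 * 1471 * 0.034 / 2 = 25.0 m/s

25.0 m/s


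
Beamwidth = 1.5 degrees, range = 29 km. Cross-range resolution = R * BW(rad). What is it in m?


BW_rad = 0.026179939
CR = 29000 * 0.026179939 = 759.2 m

759.2 m


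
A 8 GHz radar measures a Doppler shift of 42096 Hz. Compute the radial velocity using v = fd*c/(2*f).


v = 42096 * 3e8 / (2 * 8000000000.0) = 789.3 m/s

789.3 m/s


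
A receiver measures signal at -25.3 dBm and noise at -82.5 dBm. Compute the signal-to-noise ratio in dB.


SNR = -25.3 - (-82.5) = 57.2 dB

57.2 dB


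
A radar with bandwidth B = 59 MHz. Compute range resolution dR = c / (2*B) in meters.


dR = 3e8 / (2 * 59000000.0) = 2.54 m

2.54 m


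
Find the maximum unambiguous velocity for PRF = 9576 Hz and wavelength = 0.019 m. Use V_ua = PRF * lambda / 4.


V_ua = 9576 * 0.019 / 4 = 45.5 m/s

45.5 m/s


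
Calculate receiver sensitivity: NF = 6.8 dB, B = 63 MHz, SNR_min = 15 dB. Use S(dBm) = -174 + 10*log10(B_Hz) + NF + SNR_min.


10*log10(63000000.0) = 77.99
S = -174 + 77.99 + 6.8 + 15 = -74.2 dBm

-74.2 dBm


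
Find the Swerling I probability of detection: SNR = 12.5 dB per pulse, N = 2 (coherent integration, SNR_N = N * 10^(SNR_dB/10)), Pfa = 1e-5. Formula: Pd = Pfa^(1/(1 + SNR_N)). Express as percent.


SNR_lin = 10^(12.5/10) = 17.78279
SNR_N = 2 * 17.78279 = 35.56558
1/(1 + SNR_N) = 1/36.56558 = 0.0273481
Pd = (1e-5)^0.0273481 = 0.72989
Pd = 73.0%

73.0%


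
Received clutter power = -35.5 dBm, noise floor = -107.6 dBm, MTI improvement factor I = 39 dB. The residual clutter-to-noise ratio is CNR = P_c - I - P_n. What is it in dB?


CNR = -35.5 - 39 - (-107.6) = 33.1 dB

33.1 dB


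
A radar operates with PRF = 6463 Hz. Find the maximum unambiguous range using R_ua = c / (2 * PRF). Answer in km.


R_ua = 3e8 / (2 * 6463) = 23209.0 m = 23.2 km

23.2 km


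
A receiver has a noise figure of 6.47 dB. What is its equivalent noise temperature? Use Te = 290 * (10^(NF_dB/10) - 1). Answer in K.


NF_lin = 10^(6.47/10) = 4.436086
Te = 290 * (4.436086 - 1) = 996.5 K

996.5 K


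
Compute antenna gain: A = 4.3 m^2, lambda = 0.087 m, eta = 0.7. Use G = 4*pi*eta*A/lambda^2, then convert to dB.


G_linear = 4*pi*0.7*4.3/0.087^2 = 4997.33
G_dB = 10*log10(4997.33) = 37.0 dB

37.0 dB


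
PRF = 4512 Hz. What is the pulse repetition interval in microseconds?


PRI = 1/4512 = 0.0002216312 s = 221.6 us

221.6 us


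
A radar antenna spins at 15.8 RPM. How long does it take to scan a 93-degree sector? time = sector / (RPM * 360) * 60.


t = 93 / (15.8 * 360) * 60 = 0.98 s

0.98 s


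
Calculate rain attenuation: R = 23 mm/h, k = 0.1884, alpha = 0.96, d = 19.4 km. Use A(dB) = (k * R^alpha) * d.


gamma = 0.1884 * 23^0.96 = 3.822431 dB/km
A = 3.822431 * 19.4 = 74.16 dB

74.16 dB


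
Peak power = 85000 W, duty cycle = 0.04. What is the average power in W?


P_avg = 85000 * 0.04 = 3400.0 W

3400.0 W


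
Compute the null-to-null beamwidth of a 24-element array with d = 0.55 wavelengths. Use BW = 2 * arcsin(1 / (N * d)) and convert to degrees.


1/(N*d) = 1/(24*0.55) = 0.075758
BW = 2*arcsin(0.075758) = 8.7 degrees

8.7 degrees


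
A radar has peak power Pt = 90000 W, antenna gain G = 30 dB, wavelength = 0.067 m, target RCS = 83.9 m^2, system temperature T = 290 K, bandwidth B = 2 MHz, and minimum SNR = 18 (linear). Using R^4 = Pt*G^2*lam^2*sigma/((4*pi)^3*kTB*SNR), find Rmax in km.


G_lin = 10^(30/10) = 1000.0
R^4 = 90000 * 1000.0^2 * 0.067^2 * 83.9 / ((4*pi)^3 * 1.38e-23 * 290 * 2000000.0 * 18)
R^4 = 1.18562e20 m^4
R_max = (1.18562e20)^(1/4) = 104348.5 m = 104.3 km

104.3 km


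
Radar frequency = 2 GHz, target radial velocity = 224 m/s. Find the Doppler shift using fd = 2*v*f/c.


fd = 2 * 224 * 2000000000.0 / 3e8 = 2986.7 Hz

2986.7 Hz


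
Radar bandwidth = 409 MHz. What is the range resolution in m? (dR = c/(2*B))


dR = 3e8 / (2 * 409000000.0) = 0.37 m

0.37 m


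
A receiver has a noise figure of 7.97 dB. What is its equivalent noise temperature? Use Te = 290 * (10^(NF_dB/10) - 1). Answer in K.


NF_lin = 10^(7.97/10) = 6.266139
Te = 290 * (6.266139 - 1) = 1527.2 K

1527.2 K


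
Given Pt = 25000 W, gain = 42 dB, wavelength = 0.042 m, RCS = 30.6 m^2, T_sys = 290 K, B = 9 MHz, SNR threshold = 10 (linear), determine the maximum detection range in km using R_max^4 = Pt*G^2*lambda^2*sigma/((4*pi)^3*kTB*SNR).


G_lin = 10^(42/10) = 15848.931925
R^4 = 25000 * 15848.931925^2 * 0.042^2 * 30.6 / ((4*pi)^3 * 1.38e-23 * 290 * 9000000.0 * 10)
R^4 = 4.74254e20 m^4
R_max = (4.74254e20)^(1/4) = 147571.6 m = 147.6 km

147.6 km


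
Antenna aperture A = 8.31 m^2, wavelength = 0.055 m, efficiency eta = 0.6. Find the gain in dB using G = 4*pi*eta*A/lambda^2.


G_linear = 4*pi*0.6*8.31/0.055^2 = 20712.7
G_dB = 10*log10(20712.7) = 43.2 dB

43.2 dB


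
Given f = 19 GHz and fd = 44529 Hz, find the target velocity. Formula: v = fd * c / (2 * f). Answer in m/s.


v = 44529 * 3e8 / (2 * 19000000000.0) = 351.5 m/s

351.5 m/s


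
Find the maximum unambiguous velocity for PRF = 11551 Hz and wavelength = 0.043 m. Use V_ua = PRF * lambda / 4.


V_ua = 11551 * 0.043 / 4 = 124.2 m/s

124.2 m/s


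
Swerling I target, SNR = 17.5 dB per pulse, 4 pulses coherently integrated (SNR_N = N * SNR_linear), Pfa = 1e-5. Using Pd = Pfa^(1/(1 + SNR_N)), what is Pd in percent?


SNR_lin = 10^(17.5/10) = 56.23413
SNR_N = 4 * 56.23413 = 224.93652
1/(1 + SNR_N) = 1/225.93652 = 0.004426
Pd = (1e-5)^0.004426 = 0.95032
Pd = 95.0%

95.0%


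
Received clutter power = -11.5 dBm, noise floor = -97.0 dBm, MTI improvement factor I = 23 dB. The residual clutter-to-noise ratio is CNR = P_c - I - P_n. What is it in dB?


CNR = -11.5 - 23 - (-97.0) = 62.5 dB

62.5 dB


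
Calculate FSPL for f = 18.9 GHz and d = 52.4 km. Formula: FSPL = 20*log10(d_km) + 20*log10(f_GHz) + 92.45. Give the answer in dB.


20*log10(52.4) = 34.39
20*log10(18.9) = 25.53
FSPL = 152.4 dB

152.4 dB


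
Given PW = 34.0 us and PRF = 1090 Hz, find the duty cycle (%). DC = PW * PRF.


DC = 34.0e-6 * 1090 * 100 = 3.71%

3.71%


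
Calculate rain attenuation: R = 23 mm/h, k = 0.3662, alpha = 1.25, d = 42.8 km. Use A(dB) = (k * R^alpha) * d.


gamma = 0.3662 * 23^1.25 = 18.444978 dB/km
A = 18.444978 * 42.8 = 789.45 dB

789.45 dB


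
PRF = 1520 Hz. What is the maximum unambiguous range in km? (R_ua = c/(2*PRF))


R_ua = 3e8 / (2 * 1520) = 98684.2 m = 98.7 km

98.7 km


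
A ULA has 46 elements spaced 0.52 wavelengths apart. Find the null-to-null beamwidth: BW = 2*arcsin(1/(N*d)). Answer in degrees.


1/(N*d) = 1/(46*0.52) = 0.041806
BW = 2*arcsin(0.041806) = 4.8 degrees

4.8 degrees


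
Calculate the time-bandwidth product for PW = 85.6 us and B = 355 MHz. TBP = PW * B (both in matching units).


TBP = 85.6 * 355 = 30388.0

30388.0


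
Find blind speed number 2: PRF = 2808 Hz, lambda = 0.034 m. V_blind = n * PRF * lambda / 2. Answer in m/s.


V_blind = 2 * 2808 * 0.034 / 2 = 95.5 m/s

95.5 m/s


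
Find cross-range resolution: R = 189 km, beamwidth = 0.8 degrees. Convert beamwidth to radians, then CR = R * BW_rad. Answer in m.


BW_rad = 0.013962634
CR = 189000 * 0.013962634 = 2638.9 m

2638.9 m


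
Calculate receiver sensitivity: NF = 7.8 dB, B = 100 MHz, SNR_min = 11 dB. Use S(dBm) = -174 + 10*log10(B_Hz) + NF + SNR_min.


10*log10(100000000.0) = 80.0
S = -174 + 80.0 + 7.8 + 11 = -75.2 dBm

-75.2 dBm


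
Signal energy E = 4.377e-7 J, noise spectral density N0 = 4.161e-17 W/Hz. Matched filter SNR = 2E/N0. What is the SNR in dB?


SNR_lin = 2 * 4.377e-7 / 4.161e-17 = 2.104e10
SNR_dB = 10*log10(2.104e10) = 103.2 dB

103.2 dB


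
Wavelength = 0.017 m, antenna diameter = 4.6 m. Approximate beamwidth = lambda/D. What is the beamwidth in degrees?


BW_rad = 0.017 / 4.6 = 0.003696
BW_deg = 0.21 degrees

0.21 degrees


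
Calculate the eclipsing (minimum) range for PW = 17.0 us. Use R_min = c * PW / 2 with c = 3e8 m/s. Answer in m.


R_min = 3e8 * 17.0e-6 / 2 = 2550.0 m

2550.0 m


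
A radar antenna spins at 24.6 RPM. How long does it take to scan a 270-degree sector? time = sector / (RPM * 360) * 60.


t = 270 / (24.6 * 360) * 60 = 1.83 s

1.83 s


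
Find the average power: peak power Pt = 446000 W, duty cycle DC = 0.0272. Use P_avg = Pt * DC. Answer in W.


P_avg = 446000 * 0.0272 = 12131.2 W

12131.2 W


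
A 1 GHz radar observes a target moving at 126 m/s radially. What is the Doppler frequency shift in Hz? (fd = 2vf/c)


fd = 2 * 126 * 1000000000.0 / 3e8 = 840.0 Hz

840.0 Hz


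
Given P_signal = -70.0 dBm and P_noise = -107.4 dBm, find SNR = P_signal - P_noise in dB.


SNR = -70.0 - (-107.4) = 37.4 dB

37.4 dB


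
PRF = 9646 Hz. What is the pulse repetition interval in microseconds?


PRI = 1/9646 = 0.0001036699 s = 103.7 us

103.7 us


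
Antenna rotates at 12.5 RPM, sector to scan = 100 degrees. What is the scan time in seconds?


t = 100 / (12.5 * 360) * 60 = 1.33 s

1.33 s


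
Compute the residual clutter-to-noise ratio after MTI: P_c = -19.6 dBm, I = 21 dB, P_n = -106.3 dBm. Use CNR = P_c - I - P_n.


CNR = -19.6 - 21 - (-106.3) = 65.7 dB

65.7 dB


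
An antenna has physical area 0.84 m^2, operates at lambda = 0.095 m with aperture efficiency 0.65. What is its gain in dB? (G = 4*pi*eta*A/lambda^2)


G_linear = 4*pi*0.65*0.84/0.095^2 = 760.25
G_dB = 10*log10(760.25) = 28.8 dB

28.8 dB


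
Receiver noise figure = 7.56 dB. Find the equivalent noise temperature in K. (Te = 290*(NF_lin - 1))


NF_lin = 10^(7.56/10) = 5.701643
Te = 290 * (5.701643 - 1) = 1363.5 K

1363.5 K


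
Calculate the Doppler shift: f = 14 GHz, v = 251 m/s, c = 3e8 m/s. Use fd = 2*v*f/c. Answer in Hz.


fd = 2 * 251 * 14000000000.0 / 3e8 = 23426.7 Hz

23426.7 Hz


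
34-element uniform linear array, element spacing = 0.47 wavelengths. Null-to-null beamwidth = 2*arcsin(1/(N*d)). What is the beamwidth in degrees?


1/(N*d) = 1/(34*0.47) = 0.062578
BW = 2*arcsin(0.062578) = 7.2 degrees

7.2 degrees


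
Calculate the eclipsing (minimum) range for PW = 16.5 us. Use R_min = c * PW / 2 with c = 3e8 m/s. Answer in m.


R_min = 3e8 * 16.5e-6 / 2 = 2475.0 m

2475.0 m


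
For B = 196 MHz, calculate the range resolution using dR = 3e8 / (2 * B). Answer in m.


dR = 3e8 / (2 * 196000000.0) = 0.77 m

0.77 m


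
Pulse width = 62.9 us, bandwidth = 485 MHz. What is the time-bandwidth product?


TBP = 62.9 * 485 = 30506.5

30506.5


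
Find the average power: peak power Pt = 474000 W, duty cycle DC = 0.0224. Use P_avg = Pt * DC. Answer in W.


P_avg = 474000 * 0.0224 = 10617.6 W

10617.6 W


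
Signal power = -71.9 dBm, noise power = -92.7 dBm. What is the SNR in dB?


SNR = -71.9 - (-92.7) = 20.8 dB

20.8 dB


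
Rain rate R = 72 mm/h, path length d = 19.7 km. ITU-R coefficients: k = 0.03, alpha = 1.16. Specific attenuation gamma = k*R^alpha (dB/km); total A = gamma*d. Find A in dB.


gamma = 0.03 * 72^1.16 = 4.281806 dB/km
A = 4.281806 * 19.7 = 84.35 dB

84.35 dB


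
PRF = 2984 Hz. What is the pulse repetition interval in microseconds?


PRI = 1/2984 = 0.0003351206 s = 335.1 us

335.1 us


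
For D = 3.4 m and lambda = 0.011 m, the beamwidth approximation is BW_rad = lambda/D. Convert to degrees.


BW_rad = 0.011 / 3.4 = 0.003235
BW_deg = 0.19 degrees

0.19 degrees


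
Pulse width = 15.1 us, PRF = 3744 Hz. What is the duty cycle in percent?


DC = 15.1e-6 * 3744 * 100 = 5.65%

5.65%


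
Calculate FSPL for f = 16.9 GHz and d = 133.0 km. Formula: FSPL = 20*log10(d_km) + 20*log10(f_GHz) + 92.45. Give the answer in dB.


20*log10(133.0) = 42.48
20*log10(16.9) = 24.56
FSPL = 159.5 dB

159.5 dB


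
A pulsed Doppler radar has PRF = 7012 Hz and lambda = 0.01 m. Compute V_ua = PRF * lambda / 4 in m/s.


V_ua = 7012 * 0.01 / 4 = 17.5 m/s

17.5 m/s


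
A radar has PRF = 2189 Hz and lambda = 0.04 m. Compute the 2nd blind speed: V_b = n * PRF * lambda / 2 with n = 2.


V_blind = 2 * 2189 * 0.04 / 2 = 87.6 m/s

87.6 m/s


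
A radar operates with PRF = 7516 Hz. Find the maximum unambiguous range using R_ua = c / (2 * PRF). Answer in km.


R_ua = 3e8 / (2 * 7516) = 19957.4 m = 20.0 km

20.0 km


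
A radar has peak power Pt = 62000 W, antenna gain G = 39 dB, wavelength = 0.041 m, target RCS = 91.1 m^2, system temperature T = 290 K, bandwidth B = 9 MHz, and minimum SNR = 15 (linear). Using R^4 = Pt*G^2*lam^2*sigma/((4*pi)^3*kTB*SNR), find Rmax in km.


G_lin = 10^(39/10) = 7943.282347
R^4 = 62000 * 7943.282347^2 * 0.041^2 * 91.1 / ((4*pi)^3 * 1.38e-23 * 290 * 9000000.0 * 15)
R^4 = 5.58775e20 m^4
R_max = (5.58775e20)^(1/4) = 153747.9 m = 153.7 km

153.7 km


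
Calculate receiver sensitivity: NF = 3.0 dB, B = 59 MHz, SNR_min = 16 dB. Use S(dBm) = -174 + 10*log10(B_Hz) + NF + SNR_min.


10*log10(59000000.0) = 77.71
S = -174 + 77.71 + 3.0 + 16 = -77.3 dBm

-77.3 dBm


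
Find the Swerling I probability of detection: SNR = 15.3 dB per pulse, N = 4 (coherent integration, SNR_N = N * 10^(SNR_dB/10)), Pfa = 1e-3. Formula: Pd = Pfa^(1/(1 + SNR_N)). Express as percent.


SNR_lin = 10^(15.3/10) = 33.88442
SNR_N = 4 * 33.88442 = 135.53768
1/(1 + SNR_N) = 1/136.53768 = 0.007324
Pd = (1e-3)^0.007324 = 0.95067
Pd = 95.1%

95.1%


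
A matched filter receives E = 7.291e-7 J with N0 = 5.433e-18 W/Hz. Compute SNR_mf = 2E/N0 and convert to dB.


SNR_lin = 2 * 7.291e-7 / 5.433e-18 = 2.684e11
SNR_dB = 10*log10(2.684e11) = 114.3 dB

114.3 dB


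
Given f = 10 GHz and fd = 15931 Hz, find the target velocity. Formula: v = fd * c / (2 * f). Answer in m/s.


v = 15931 * 3e8 / (2 * 10000000000.0) = 239.0 m/s

239.0 m/s


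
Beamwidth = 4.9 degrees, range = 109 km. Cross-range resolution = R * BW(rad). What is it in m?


BW_rad = 0.085521133
CR = 109000 * 0.085521133 = 9321.8 m

9321.8 m


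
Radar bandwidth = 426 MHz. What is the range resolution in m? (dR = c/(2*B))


dR = 3e8 / (2 * 426000000.0) = 0.35 m

0.35 m
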